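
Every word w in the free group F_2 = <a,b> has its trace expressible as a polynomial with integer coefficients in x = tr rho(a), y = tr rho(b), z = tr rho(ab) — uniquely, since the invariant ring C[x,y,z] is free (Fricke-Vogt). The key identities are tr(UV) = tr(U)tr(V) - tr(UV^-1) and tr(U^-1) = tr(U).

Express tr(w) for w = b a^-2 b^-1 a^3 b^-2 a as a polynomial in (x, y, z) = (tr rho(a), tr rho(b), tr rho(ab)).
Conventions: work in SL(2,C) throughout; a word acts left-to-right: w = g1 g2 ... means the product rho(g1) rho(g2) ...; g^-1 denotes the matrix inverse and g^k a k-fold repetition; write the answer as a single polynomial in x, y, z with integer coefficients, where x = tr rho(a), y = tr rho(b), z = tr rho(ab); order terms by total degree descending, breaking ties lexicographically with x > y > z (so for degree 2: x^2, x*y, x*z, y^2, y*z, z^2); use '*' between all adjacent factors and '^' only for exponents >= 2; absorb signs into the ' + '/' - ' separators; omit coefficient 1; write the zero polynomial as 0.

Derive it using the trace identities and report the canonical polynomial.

-x^5*y^3*z + x^6*y^2 + x^4*y^4 + 2*x^4*y^2*z^2 + x^3*y^3*z - x^3*y*z^3 - x^6 - 7*x^4*y^2 - x^4*z^2 - 2*x^2*y^4 - 3*x^2*y^2*z^2 + 3*x^3*y*z + x*y^3*z + x*y*z^3 + 6*x^4 + 11*x^2*y^2 + 2*x^2*z^2 - 5*x*y*z - 9*x^2 - y^2 + 2

tr(a b a) = tr(a) * tr(b a) - tr(b)   [square of a] = x*z - y
tr(a b a b) = tr(b a) * tr(b a) - tr(1)   [split at a repeated b] = z^2 - 2
tr(a b a b^-1) = tr(a b a) * tr(b) - tr(a b a b)   [inverse elimination on b] = x*y*z - y^2 - z^2 + 2
tr(a b^-2 a b) = tr(a b a b^-1) * tr(b) - tr(a b a)   [inverse elimination on b] = x*y^2*z - y^3 - y*z^2 - x*z + 3*y
tr(a b a^2) = tr(a) * tr(b a^2) - tr(b a)   [square of a] = x^2*z - x*y - z
tr(a^4 b) = tr(a) * tr(a b a^2) - tr(a b a)   [square of a] = x^3*z - x^2*y - 2*x*z + y
tr(a^2) = tr(a) * tr(a) - tr(1)   [square of a] = x^2 - 2
tr(a^3) = tr(a) * tr(a^2) - tr(a)   [square of a] = x^3 - 3*x
tr(a^4) = tr(a) * tr(a^3) - tr(a^2)   [square of a] = x^4 - 4*x^2 + 2
tr(a b^2 a^3) = tr(b) * tr(a^4 b) - tr(a^4)   [square of b] = x^3*y*z - x^4 - x^2*y^2 - 2*x*y*z + 4*x^2 + y^2 - 2
tr(b a b^2 a) = tr(b) * tr(a b a b) - tr(a b a)   [square of b] = y*z^2 - x*z - y
tr(a b^2) = tr(b) * tr(a b) - tr(a)   [square of b] = y*z - x
tr(b a b^2) = tr(b) * tr(a b^2) - tr(a b)   [square of b] = y^2*z - x*y - z
tr(b a b^2 a^2) = tr(a) * tr(b a b^2 a) - tr(b a b^2)   [square of a] = x*y*z^2 - x^2*z - y^2*z + z
tr(a b^2 a^3 b) = tr(a) * tr(b a b^2 a^2) - tr(b a b^2 a)   [square of a] = x^2*y*z^2 - x^3*z - x*y^2*z - y*z^2 + 2*x*z + y
tr(b a^3 b^-1 a b) = tr(a b^2 a^3) * tr(b) - tr(a b^2 a^3 b)   [inverse elimination on b] = x^3*y^2*z - x^4*y - x^2*y^3 - x^2*y*z^2 + x^3*z - x*y^2*z + 4*x^2*y + y^3 + y*z^2 - 2*x*z - 3*y
tr(b a b a^2) = tr(a) * tr(b a b a) - tr(b a b)   [square of a] = x*z^2 - y*z - x
tr(b a b a^3) = tr(a) * tr(b a b a^2) - tr(b a b a)   [square of a] = x^2*z^2 - x*y*z - x^2 - z^2 + 2
tr(a b a b a^3) = tr(a) * tr(b a b a^3) - tr(b a b a^2)   [square of a] = x^3*z^2 - x^2*y*z - x^3 - 2*x*z^2 + y*z + 3*x
tr(b a b a b a) = tr(b a) * tr(b a b a) - tr(b^-1 a^-1)   [split at a repeated b] = z^3 - 3*z
tr(a b a b a b a) = tr(a) * tr(b a b a b a) - tr(b a b a b)   [square of a] = x*z^3 - y*z^2 - 2*x*z + y
tr(a b a b a^3 b) = tr(a) * tr(a b a b a b a) - tr(a b a b a b)   [square of a] = x^2*z^3 - x*y*z^2 - 2*x^2*z - z^3 + x*y + 3*z
tr(b a^3 b^-1 a b a) = tr(a b a b a^3) * tr(b) - tr(a b a b a^3 b)   [inverse elimination on b] = x^3*y*z^2 - x^2*y^2*z - x^2*z^3 - x^3*y - x*y*z^2 + 2*x^2*z + y^2*z + z^3 + 2*x*y - 3*z
tr(a b a^-1 b a^3 b^-1) = tr(b a^3 b^-1 a b) * tr(a) - tr(b a^3 b^-1 a b a)   [inverse elimination on a] = x^4*y^2*z - x^5*y - x^3*y^3 - 2*x^3*y*z^2 + x^4*z + x^2*z^3 + 5*x^3*y + x*y^3 + 2*x*y*z^2 - 4*x^2*z - y^2*z - z^3 - 5*x*y + 3*z
tr(a b a^-1 b a^3) = tr(b a^4 b) * tr(a) - tr(b a^4 b a)   [inverse elimination on a] = x^4*y*z - x^5 - x^3*y^2 - x^3*z^2 - x^2*y*z + 5*x^3 + x*y^2 + 2*x*z^2 - y*z - 5*x
tr(b a^3 b^-2 a b a^-1) = tr(a b a^-1 b a^3 b^-1) * tr(b) - tr(a b a^-1 b a^3)   [inverse elimination on b] = x^4*y^3*z - x^5*y^2 - x^3*y^4 - 2*x^3*y^2*z^2 + x^2*y*z^3 + x^5 + 6*x^3*y^2 + x^3*z^2 + x*y^4 + 2*x*y^2*z^2 - 3*x^2*y*z - y^3*z - y*z^3 - 5*x^3 - 6*x*y^2 - 2*x*z^2 + 4*y*z + 5*x
tr(b a^3 b^-2 a b) = tr(a b^2 a^3 b^-1) * tr(b) - tr(a b^2 a^3)   [inverse elimination on b] = x^3*y^3*z - x^4*y^2 - x^2*y^4 - x^2*y^2*z^2 - x*y^3*z + x^4 + 5*x^2*y^2 + y^4 + y^2*z^2 - 4*x^2 - 4*y^2 + 2
tr(a^3 b^-2 a b a^-2 b) = tr(b a^3 b^-2 a b a^-1) * tr(a) - tr(b a^3 b^-2 a b)   [inverse elimination on a] = x^5*y^3*z - x^6*y^2 - x^4*y^4 - 2*x^4*y^2*z^2 - x^3*y^3*z + x^3*y*z^3 + x^6 + 7*x^4*y^2 + x^4*z^2 + 2*x^2*y^4 + 3*x^2*y^2*z^2 - 3*x^3*y*z - x*y*z^3 - 6*x^4 - 11*x^2*y^2 - 2*x^2*z^2 - y^4 - y^2*z^2 + 4*x*y*z + 9*x^2 + 4*y^2 - 2
tr(b a^-2 b^-1 a^3 b^-2 a) = tr(a^3 b^-2 a b a^-2) * tr(b) - tr(a^3 b^-2 a b a^-2 b)   [inverse elimination on b] = -x^5*y^3*z + x^6*y^2 + x^4*y^4 + 2*x^4*y^2*z^2 + x^3*y^3*z - x^3*y*z^3 - x^6 - 7*x^4*y^2 - x^4*z^2 - 2*x^2*y^4 - 3*x^2*y^2*z^2 + 3*x^3*y*z + x*y^3*z + x*y*z^3 + 6*x^4 + 11*x^2*y^2 + 2*x^2*z^2 - 5*x*y*z - 9*x^2 - y^2 + 2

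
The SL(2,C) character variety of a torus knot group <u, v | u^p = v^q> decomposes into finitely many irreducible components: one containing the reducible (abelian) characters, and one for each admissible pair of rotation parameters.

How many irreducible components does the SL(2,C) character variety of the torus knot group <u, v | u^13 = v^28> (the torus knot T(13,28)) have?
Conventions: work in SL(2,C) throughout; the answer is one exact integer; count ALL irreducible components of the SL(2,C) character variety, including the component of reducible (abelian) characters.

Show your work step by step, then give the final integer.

163

In the torus knot group T(13,28), u^13 = v^28 is central, so an irreducible representation sends it to +I or -I (Schur).
This locks tr(u) to 2*cos(pi*alpha/13), alpha in 1..12, and tr(v) to 2*cos(pi*beta/28), beta in 1..27, on each component of irreducible characters.
Consistency of u^13 = (-1)^alpha I with v^28 = (-1)^beta I forces alpha = beta (mod 2).
Enumerate parity-matched pairs: 6*14 odd-odd plus 6*13 even-even gives 162.
Total: 162 irreducible-character components + 1 reducible (abelian) component = 163.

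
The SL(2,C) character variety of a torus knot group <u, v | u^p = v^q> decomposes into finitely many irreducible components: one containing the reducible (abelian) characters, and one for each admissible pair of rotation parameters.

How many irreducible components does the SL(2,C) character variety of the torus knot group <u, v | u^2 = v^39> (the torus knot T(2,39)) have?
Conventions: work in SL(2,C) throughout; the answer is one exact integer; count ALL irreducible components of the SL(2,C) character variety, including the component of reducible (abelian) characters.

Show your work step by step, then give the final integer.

Gamma = < u, v | u^2 = v^39 > (torus knot T(2,39)); the central element u^2 = v^39 acts as +I or -I in any irreducible SL(2,C) representation.
On an irreducible component, tr(u) is locked at 2*cos(pi*alpha/2) for some alpha in 1..1, and tr(v) at 2*cos(pi*beta/39) for some beta in 1..38.
u^2 = (-1)^alpha I and v^39 = (-1)^beta I must agree, so alpha and beta have equal parity.
Counting: 1 odd alphas x 19 odd betas + 0 even alphas x 19 even betas = 19 + 0 = 19.
components with irreducible characters: 19; plus the single component of reducible (abelian) characters: total 20.

20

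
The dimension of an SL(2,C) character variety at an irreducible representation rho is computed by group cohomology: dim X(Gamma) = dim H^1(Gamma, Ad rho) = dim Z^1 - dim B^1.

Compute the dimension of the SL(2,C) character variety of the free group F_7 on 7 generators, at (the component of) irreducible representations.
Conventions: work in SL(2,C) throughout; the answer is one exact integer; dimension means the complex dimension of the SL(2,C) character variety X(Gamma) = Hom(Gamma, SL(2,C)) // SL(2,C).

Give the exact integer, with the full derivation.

The free group F_7: 7 generators, no relators.
So Z^1 = (sl_2)^7 in full: dim Z^1 = 21.
At an irreducible rho the centralizer of the image in sl_2 is 0, so the coboundary map sl_2 -> Z^1 is injective: dim B^1 = 3.
dim H^1 = 21 - 3 = 18, which is dim X.

18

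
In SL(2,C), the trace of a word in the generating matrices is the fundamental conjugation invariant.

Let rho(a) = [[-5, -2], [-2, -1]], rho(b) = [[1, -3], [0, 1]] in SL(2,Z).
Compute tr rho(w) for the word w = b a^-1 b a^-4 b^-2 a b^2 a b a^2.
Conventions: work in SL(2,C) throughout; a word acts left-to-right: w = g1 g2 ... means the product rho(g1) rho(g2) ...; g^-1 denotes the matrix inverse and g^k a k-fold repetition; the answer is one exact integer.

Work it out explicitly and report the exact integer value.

15096

rho(b) = [[1, -3], [0, 1]]
... * rho(a^-1) = [[-1, 2], [2, -5]]  ->  [[-7, 17], [2, -5]]
... * rho(b) = [[1, -3], [0, 1]]  ->  [[-7, 38], [2, -11]]
... * rho(a^-1) = [[-1, 2], [2, -5]]  ->  [[83, -204], [-24, 59]]
... * rho(a^-1) = [[-1, 2], [2, -5]]  ->  [[-491, 1186], [142, -343]]
... * rho(a^-1) = [[-1, 2], [2, -5]]  ->  [[2863, -6912], [-828, 1999]]
... * rho(a^-1) = [[-1, 2], [2, -5]]  ->  [[-16687, 40286], [4826, -11651]]
... * rho(b^-1) = [[1, 3], [0, 1]]  ->  [[-16687, -9775], [4826, 2827]]
... * rho(b^-1) = [[1, 3], [0, 1]]  ->  [[-16687, -59836], [4826, 17305]]
... * rho(a) = [[-5, -2], [-2, -1]]  ->  [[203107, 93210], [-58740, -26957]]
... * rho(b) = [[1, -3], [0, 1]]  ->  [[203107, -516111], [-58740, 149263]]
... * rho(b) = [[1, -3], [0, 1]]  ->  [[203107, -1125432], [-58740, 325483]]
... * rho(a) = [[-5, -2], [-2, -1]]  ->  [[1235329, 719218], [-357266, -208003]]
... * rho(b) = [[1, -3], [0, 1]]  ->  [[1235329, -2986769], [-357266, 863795]]
... * rho(a) = [[-5, -2], [-2, -1]]  ->  [[-203107, 516111], [58740, -149263]]
... * rho(a) = [[-5, -2], [-2, -1]]  ->  [[-16687, -109897], [4826, 31783]]
tr = -16687 + 31783 = 15096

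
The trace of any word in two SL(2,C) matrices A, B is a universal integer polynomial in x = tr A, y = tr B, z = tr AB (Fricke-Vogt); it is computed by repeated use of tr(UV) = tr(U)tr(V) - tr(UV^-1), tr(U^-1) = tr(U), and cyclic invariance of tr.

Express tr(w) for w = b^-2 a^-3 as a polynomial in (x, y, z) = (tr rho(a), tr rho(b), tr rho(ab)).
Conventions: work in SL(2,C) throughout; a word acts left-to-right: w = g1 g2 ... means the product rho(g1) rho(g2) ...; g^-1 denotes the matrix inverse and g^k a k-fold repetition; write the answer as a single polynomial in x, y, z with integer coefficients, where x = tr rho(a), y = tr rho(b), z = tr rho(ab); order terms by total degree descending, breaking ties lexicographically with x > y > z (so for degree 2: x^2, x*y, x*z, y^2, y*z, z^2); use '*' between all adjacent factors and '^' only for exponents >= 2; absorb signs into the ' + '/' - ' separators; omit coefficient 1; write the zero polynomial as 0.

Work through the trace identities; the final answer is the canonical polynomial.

x^2*y*z - x^3 - x*y^2 - y*z + 3*x

apply: tr(b^-1) = tr(b) = y
tr(b^-1 a) = tr(a) tr(b) - tr(a b)  (eliminate b^-1) = x*y - z
tr(a^-1 b^-1) = tr(b^-1) tr(a) - tr(b^-1 a)  (eliminate a^-1) = z
tr(a^-1 b^-1 a^-1) = tr(a^-1 b^-1) tr(a) - tr(a^-1 b^-1 a)  (eliminate a^-1) = x*z - y
tr(b^-1 a^-3) = tr(a^-1 b^-1 a^-1) tr(a) - tr(a^-1 b^-1)  (eliminate a^-1) = x^2*z - x*y - z
tr(a^-2) = tr(a^-1) tr(a) - tr(1)  (eliminate a^-1) = x^2 - 2
tr(a^-3) = tr(a^-2) tr(a) - tr(a^-1)  (eliminate a^-1) = x^3 - 3*x
apply: tr(b^-2 a^-3) = tr(b^-1 a^-3) tr(b) - tr(b^-1 a^-3 b)  (eliminate b^-1) = x^2*y*z - x^3 - x*y^2 - y*z + 3*x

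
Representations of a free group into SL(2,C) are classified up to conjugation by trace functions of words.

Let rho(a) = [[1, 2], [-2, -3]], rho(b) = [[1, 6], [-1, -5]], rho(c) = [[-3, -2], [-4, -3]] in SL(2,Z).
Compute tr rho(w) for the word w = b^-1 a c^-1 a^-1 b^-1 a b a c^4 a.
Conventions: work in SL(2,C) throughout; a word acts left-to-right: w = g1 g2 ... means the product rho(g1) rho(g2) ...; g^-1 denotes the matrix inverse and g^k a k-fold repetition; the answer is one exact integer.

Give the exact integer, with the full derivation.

rho(b^-1) = [[-5, -6], [1, 1]]
... * rho(a) = [[1, 2], [-2, -3]]  ->  [[7, 8], [-1, -1]]
... * rho(c^-1) = [[-3, 2], [4, -3]]  ->  [[11, -10], [-1, 1]]
... * rho(a^-1) = [[-3, -2], [2, 1]]  ->  [[-53, -32], [5, 3]]
... * rho(b^-1) = [[-5, -6], [1, 1]]  ->  [[233, 286], [-22, -27]]
... * rho(a) = [[1, 2], [-2, -3]]  ->  [[-339, -392], [32, 37]]
... * rho(b) = [[1, 6], [-1, -5]]  ->  [[53, -74], [-5, 7]]
... * rho(a) = [[1, 2], [-2, -3]]  ->  [[201, 328], [-19, -31]]
... * rho(c) = [[-3, -2], [-4, -3]]  ->  [[-1915, -1386], [181, 131]]
... * rho(c) = [[-3, -2], [-4, -3]]  ->  [[11289, 7988], [-1067, -755]]
... * rho(c) = [[-3, -2], [-4, -3]]  ->  [[-65819, -46542], [6221, 4399]]
... * rho(c) = [[-3, -2], [-4, -3]]  ->  [[383625, 271264], [-36259, -25639]]
... * rho(a) = [[1, 2], [-2, -3]]  ->  [[-158903, -46542], [15019, 4399]]
tr = -158903 + 4399 = -154504

-154504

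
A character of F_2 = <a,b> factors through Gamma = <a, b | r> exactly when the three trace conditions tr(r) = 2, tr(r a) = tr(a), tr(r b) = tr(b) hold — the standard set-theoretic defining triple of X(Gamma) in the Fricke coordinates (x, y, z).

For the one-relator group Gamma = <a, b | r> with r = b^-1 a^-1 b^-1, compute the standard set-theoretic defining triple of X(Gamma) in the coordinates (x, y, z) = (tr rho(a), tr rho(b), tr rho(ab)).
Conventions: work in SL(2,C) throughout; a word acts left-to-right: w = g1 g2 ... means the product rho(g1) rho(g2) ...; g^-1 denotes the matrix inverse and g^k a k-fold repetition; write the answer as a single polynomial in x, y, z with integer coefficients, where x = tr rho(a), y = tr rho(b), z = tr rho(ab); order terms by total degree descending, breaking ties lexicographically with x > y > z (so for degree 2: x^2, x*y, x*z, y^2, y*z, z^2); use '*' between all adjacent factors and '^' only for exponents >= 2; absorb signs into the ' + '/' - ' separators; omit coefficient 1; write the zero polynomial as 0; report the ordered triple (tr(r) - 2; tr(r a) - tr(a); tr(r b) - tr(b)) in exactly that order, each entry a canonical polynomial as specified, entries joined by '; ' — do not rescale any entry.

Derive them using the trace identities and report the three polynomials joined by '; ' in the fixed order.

y*z - x - 2; x*y*z - x^2 - z^2 - x + 2; -y + z

trace(b^-1) = trace(b) = y
trace(b^-1 a) = trace(a) trace(b) - trace(a b)  (eliminate b^-1) = x*y - z
trace(b^-1 a^-1) = trace(b^-1) trace(a) - trace(b^-1 a)  (eliminate a^-1) = z
trace(b^-1 a^-1 b^-1) = trace(b^-1 a^-1) trace(b) - trace(b^-1 a^-1 b)  (eliminate b^-1) = y*z - x
trace(b a b a) = trace(b a) trace(b a) - trace(1)   [split at repeated b] = z^2 - 2
trace(a b a^-1 b) = trace(b a b) trace(a) - trace(b a b a) = x*y*z - x^2 - z^2 + 2
trace(a^-1 b^-1 a b) = trace(a b a^-1) trace(b) - trace(a b a^-1 b) = -x*y*z + x^2 + y^2 + z^2 - 2
trace(b^-1 a^-1 b^-1 a) = trace(a^-1 b^-1 a) trace(b) - trace(a^-1 b^-1 a b) = x*y*z - x^2 - z^2 + 2
assemble the triple (trace(r) - 2; trace(r a) - x; trace(r b) - y)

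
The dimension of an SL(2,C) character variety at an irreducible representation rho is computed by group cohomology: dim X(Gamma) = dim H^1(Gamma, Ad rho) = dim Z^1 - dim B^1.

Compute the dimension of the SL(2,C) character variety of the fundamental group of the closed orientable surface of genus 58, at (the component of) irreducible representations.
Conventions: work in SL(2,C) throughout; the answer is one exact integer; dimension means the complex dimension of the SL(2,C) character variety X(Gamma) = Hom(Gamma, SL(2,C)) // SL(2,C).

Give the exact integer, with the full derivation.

342

Gamma = pi_1(Sigma_58) = < a_1, b_1, ..., a_58, b_58 | prod [a_i, b_i] > has 2g = 116 generators and 1 relator.
A cocycle assigns one sl_2 vector per generator subject to the relator condition d_2(z) = 0: dim of the unconstrained space is 3*2g = 348.
At an irreducible rho, H^2 = coker(d_2) vanishes (Poincare duality: H^2 is dual to H^0 = invariants = 0), so d_2 is surjective onto sl_2 and dim Z^1 = 348 - 3 = 345.
dim B^1 = 3 (coboundaries, injective at irreducible rho).
Hence dim X = 345 - 3 = 342.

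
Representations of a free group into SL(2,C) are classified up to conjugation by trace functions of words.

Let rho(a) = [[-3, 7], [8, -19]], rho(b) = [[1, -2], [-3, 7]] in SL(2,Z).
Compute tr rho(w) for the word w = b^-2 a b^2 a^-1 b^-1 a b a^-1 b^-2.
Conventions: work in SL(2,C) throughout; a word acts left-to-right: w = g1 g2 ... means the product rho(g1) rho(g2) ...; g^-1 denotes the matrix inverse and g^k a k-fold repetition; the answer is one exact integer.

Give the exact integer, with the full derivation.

2678437

rho(b^-1) = [[7, 2], [3, 1]]
... * rho(b^-1) = [[7, 2], [3, 1]]  ->  [[55, 16], [24, 7]]
... * rho(a) = [[-3, 7], [8, -19]]  ->  [[-37, 81], [-16, 35]]
... * rho(b) = [[1, -2], [-3, 7]]  ->  [[-280, 641], [-121, 277]]
... * rho(b) = [[1, -2], [-3, 7]]  ->  [[-2203, 5047], [-952, 2181]]
... * rho(a^-1) = [[-19, -7], [-8, -3]]  ->  [[1481, 280], [640, 121]]
... * rho(b^-1) = [[7, 2], [3, 1]]  ->  [[11207, 3242], [4843, 1401]]
... * rho(a) = [[-3, 7], [8, -19]]  ->  [[-7685, 16851], [-3321, 7282]]
... * rho(b) = [[1, -2], [-3, 7]]  ->  [[-58238, 133327], [-25167, 57616]]
... * rho(a^-1) = [[-19, -7], [-8, -3]]  ->  [[39906, 7685], [17245, 3321]]
... * rho(b^-1) = [[7, 2], [3, 1]]  ->  [[302397, 87497], [130678, 37811]]
... * rho(b^-1) = [[7, 2], [3, 1]]  ->  [[2379270, 692291], [1028179, 299167]]
tr = 2379270 + 299167 = 2678437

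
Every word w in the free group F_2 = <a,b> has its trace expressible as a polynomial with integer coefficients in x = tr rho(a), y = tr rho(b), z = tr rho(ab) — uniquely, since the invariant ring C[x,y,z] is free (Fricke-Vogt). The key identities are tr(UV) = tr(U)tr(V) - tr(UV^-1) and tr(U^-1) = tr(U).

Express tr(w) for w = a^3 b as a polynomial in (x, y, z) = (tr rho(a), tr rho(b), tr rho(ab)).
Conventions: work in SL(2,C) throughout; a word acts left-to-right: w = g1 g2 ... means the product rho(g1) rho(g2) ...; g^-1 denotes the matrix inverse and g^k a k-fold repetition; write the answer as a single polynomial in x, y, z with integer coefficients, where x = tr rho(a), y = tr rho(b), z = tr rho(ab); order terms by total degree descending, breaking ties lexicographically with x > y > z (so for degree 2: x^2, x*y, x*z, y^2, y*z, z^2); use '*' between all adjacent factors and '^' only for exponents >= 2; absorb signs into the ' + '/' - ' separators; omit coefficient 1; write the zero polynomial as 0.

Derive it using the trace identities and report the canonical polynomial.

tr(a b a) = tr(a) tr(b a) - tr(b)   [square of a] = x*z - y
tr(a^3 b) = tr(a) tr(a b a) - tr(a b)   [square of a] = x^2*z - x*y - z

x^2*z - x*y - z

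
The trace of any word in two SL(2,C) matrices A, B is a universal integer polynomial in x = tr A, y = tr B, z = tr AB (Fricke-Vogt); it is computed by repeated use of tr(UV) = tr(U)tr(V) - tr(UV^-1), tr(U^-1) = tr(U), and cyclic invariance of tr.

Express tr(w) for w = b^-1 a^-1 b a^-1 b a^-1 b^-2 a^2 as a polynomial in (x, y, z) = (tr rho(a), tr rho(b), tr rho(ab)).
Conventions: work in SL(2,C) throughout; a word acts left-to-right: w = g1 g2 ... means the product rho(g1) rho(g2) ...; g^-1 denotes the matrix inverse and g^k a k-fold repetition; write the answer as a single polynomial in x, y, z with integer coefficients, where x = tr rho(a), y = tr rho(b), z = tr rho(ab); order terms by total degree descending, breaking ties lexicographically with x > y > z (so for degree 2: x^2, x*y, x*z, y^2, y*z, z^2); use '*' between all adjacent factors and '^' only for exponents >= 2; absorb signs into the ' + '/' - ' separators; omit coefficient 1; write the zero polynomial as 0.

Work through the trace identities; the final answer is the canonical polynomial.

tr(b a b) = tr(b) * tr(a b) - tr(a) = y*z - x
apply: tr(b a b a) = tr(a b) * tr(a b) - tr(1) = z^2 - 2
tr(a b a^-1 b) = tr(b a b) * tr(a) - tr(b a b a) = x*y*z - x^2 - z^2 + 2
use: tr(b^-1 a b a^-1) = tr(a b a^-1) * tr(b) - tr(a b a^-1 b) = -x*y*z + x^2 + y^2 + z^2 - 2
use: tr(a^2 b) = tr(a) * tr(b a) - tr(b) = x*z - y
apply: tr(a^2) = tr(a) * tr(a) - tr(1) = x^2 - 2
tr(a b^2 a) = tr(b) * tr(a^2 b) - tr(a^2) = x*y*z - x^2 - y^2 + 2
tr(a b^2 a b) = tr(b) * tr(a b a b) - tr(a b a) = y*z^2 - x*z - y
tr(b a b^-1 a b) = tr(a b^2 a) * tr(b) - tr(a b^2 a b) = x*y^2*z - x^2*y - y^3 - y*z^2 + x*z + 3*y
tr(a b a b a) = tr(a) * tr(b a b a) - tr(b a b) = x*z^2 - y*z - x
tr(a b a b a b) = tr(a b a b) * tr(a b) - tr(b a) = z^3 - 3*z
tr(b a b^-1 a b a) = tr(a b a b a) * tr(b) - tr(a b a b a b) = x*y*z^2 - y^2*z - z^3 - x*y + 3*z
use: tr(a b a^-1 b a b^-1) = tr(b a b^-1 a b) * tr(a) - tr(b a b^-1 a b a) = x^2*y^2*z - x^3*y - x*y^3 - 2*x*y*z^2 + x^2*z + y^2*z + z^3 + 4*x*y - 3*z
apply: tr(a b a^-1 b a) = tr(b a^2 b) * tr(a) - tr(b a^2 b a) = x^2*y*z - x^3 - x*y^2 - x*z^2 + y*z + 3*x
apply: tr(b^-2 a b a^-1 b a) = tr(a b a^-1 b a b^-1) * tr(b) - tr(a b a^-1 b a) = x^2*y^3*z - x^3*y^2 - x*y^4 - 2*x*y^2*z^2 + y^3*z + y*z^3 + x^3 + 5*x*y^2 + x*z^2 - 4*y*z - 3*x
tr(b a^-1 b a^-1 b^-2 a) = tr(b^-2 a b a^-1 b) * tr(a) - tr(b^-2 a b a^-1 b a) = -x^2*y^3*z + x^3*y^2 + x*y^4 + 2*x*y^2*z^2 - x^2*y*z - y^3*z - y*z^3 - 4*x*y^2 + 4*y*z + x
tr(b a^2 b^2) = tr(b) * tr(b a^2 b) - tr(b a^2) = x*y^2*z - x^2*y - y^3 - x*z + 3*y
use: tr(a b a^2) = tr(a) * tr(a b a) - tr(a b) = x^2*z - x*y - z
use: tr(b a^2 b^2 a) = tr(b) * tr(a b a^2 b) - tr(a b a^2) = x*y*z^2 - x^2*z - y^2*z + z
tr(a^2 b^2 a^-1 b) = tr(b a^2 b^2) * tr(a) - tr(b a^2 b^2 a) = x^2*y^2*z - x^3*y - x*y^3 - x*y*z^2 + y^2*z + 3*x*y - z
use: tr(b a^-1 b^-1 a^2 b) = tr(a^2 b^2 a^-1) * tr(b) - tr(a^2 b^2 a^-1 b) = -x^2*y^2*z + x^3*y + x*y^3 + x*y*z^2 - 4*x*y + z
use: tr(b a^2 b a b) = tr(b) * tr(a^2 b a b) - tr(a^2 b a) = x*y*z^2 - x^2*z - y^2*z + z
tr(b a^2 b a b a) = tr(a) * tr(b a b a b a) - tr(b a b a b) = x*z^3 - y*z^2 - 2*x*z + y
tr(a^2 b a b a^-1 b) = tr(b a^2 b a b) * tr(a) - tr(b a^2 b a b a) = x^2*y*z^2 - x^3*z - x*y^2*z - x*z^3 + y*z^2 + 3*x*z - y
tr(b a^-1 b^-1 a^2 b a) = tr(a^2 b a b a^-1) * tr(b) - tr(a^2 b a b a^-1 b) = -x^2*y*z^2 + x^3*z + x*y^2*z + x*z^3 - 3*x*z - y
apply: tr(b^-1 a^2 b a^-1 b a^-1) = tr(b a^-1 b^-1 a^2 b) * tr(a) - tr(b a^-1 b^-1 a^2 b a) = -x^3*y^2*z + x^4*y + x^2*y^3 + 2*x^2*y*z^2 - x^3*z - x*y^2*z - x*z^3 - 4*x^2*y + 4*x*z + y
apply: tr(a^3 b^2) = tr(a) * tr(a b^2 a) - tr(a b^2) = x^2*y*z - x^3 - x*y^2 - y*z + 3*x
apply: tr(b^2 a^3 b) = tr(b) * tr(a^3 b^2) - tr(a^3 b) = x^2*y^2*z - x^3*y - x*y^3 - x^2*z - y^2*z + 4*x*y + z
apply: tr(b^2 a^3 b a) = tr(a) * tr(b a b^2 a^2) - tr(b a b^2 a) = x^2*y*z^2 - x^3*z - x*y^2*z - y*z^2 + 2*x*z + y
use: tr(a^2 b a^-1 b^2 a) = tr(b^2 a^3 b) * tr(a) - tr(b^2 a^3 b a) = x^3*y^2*z - x^4*y - x^2*y^3 - x^2*y*z^2 + 4*x^2*y + y*z^2 - x*z - y
tr(b^2 a b a^2 b) = tr(b) * tr(a b a^2 b^2) - tr(a b a^2 b) = x*y^2*z^2 - x^2*y*z - y^3*z - x*z^2 + 2*y*z + x
tr(b a b^2 a b a) = tr(b) * tr(a b a b a b) - tr(a b a b a) = y*z^3 - x*z^2 - 2*y*z + x
tr(b a b^2 a b) = tr(b) * tr(a b^2 a b) - tr(a b^2 a) = y^2*z^2 - 2*x*y*z + x^2 - 2
apply: tr(b^2 a b a^2 b a) = tr(a) * tr(b a b^2 a b a) - tr(b a b^2 a b) = x*y*z^3 - x^2*z^2 - y^2*z^2 + 2
use: tr(a^2 b a^-1 b^2 a b) = tr(b^2 a b a^2 b) * tr(a) - tr(b^2 a b a^2 b a) = x^2*y^2*z^2 - x^3*y*z - x*y^3*z - x*y*z^3 + y^2*z^2 + 2*x*y*z + x^2 - 2
apply: tr(b a b^-1 a^2 b a^-1 b) = tr(a^2 b a^-1 b^2 a) * tr(b) - tr(a^2 b a^-1 b^2 a b) = x^3*y^3*z - x^4*y^2 - x^2*y^4 - 2*x^2*y^2*z^2 + x^3*y*z + x*y^3*z + x*y*z^3 + 4*x^2*y^2 - 3*x*y*z - x^2 - y^2 + 2
tr(a b a^3 b) = tr(a) * tr(b a b a^2) - tr(b a b a) = x^2*z^2 - x*y*z - x^2 - z^2 + 2
tr(a b a^3) = tr(a) * tr(b a^3) - tr(b a^2) = x^3*z - x^2*y - 2*x*z + y
tr(b a b a^3 b) = tr(b) * tr(a b a^3 b) - tr(a b a^3) = x^2*y*z^2 - x^3*z - x*y^2*z - y*z^2 + 2*x*z + y
apply: tr(b a b a^3 b a) = tr(a) * tr(a b a b a b a) - tr(a b a b a b) = x^2*z^3 - x*y*z^2 - 2*x^2*z - z^3 + x*y + 3*z
tr(a^2 b a^-1 b a b a) = tr(b a b a^3 b) * tr(a) - tr(b a b a^3 b a) = x^3*y*z^2 - x^4*z - x^2*y^2*z - x^2*z^3 + 4*x^2*z + z^3 - 3*z
tr(b^2 a b a b) = tr(b) * tr(a b a b^2) - tr(a b a b) = y^2*z^2 - x*y*z - y^2 - z^2 + 2
use: tr(b a b a b a^2 b) = tr(a) * tr(b^2 a b a b a) - tr(b^2 a b a b) = x*y*z^3 - x^2*z^2 - y^2*z^2 - x*y*z + x^2 + y^2 + z^2 - 2
apply: tr(b a b a b a b a) = tr(a b a b) * tr(a b a b) - tr(1) = z^4 - 4*z^2 + 2
apply: tr(b a b a b a^2 b a) = tr(a) * tr(b a b a b a b a) - tr(b a b a b a b) = x*z^4 - y*z^3 - 3*x*z^2 + 2*y*z + x
use: tr(a^2 b a^-1 b a b a b) = tr(b a b a b a^2 b) * tr(a) - tr(b a b a b a^2 b a) = x^2*y*z^3 - x^3*z^2 - x*y^2*z^2 - x*z^4 - x^2*y*z + y*z^3 + x^3 + x*y^2 + 4*x*z^2 - 2*y*z - 3*x
use: tr(b a b^-1 a^2 b a^-1 b a) = tr(a^2 b a^-1 b a b a) * tr(b) - tr(a^2 b a^-1 b a b a b) = x^3*y^2*z^2 - x^4*y*z - x^2*y^3*z - 2*x^2*y*z^3 + x^3*z^2 + x*y^2*z^2 + x*z^4 + 5*x^2*y*z - x^3 - x*y^2 - 4*x*z^2 - y*z + 3*x
use: tr(b^-1 a^2 b a^-1 b a^-1 b a) = tr(b a b^-1 a^2 b a^-1 b) * tr(a) - tr(b a b^-1 a^2 b a^-1 b a) = x^4*y^3*z - x^5*y^2 - x^3*y^4 - 3*x^3*y^2*z^2 + 2*x^4*y*z + 2*x^2*y^3*z + 3*x^2*y*z^3 + 4*x^3*y^2 - x^3*z^2 - x*y^2*z^2 - x*z^4 - 8*x^2*y*z + 4*x*z^2 + y*z - x
tr(a^2 b a^-1 b a^-1 b a) = tr(b a^3 b a^-1 b) * tr(a) - tr(b a^3 b a^-1 b a) = x^4*y^2*z - x^5*y - x^3*y^3 - 2*x^3*y*z^2 + x^4*z + x^2*y^2*z + x^2*z^3 + 4*x^3*y + x*y*z^2 - 5*x^2*z - z^3 - x*y + 3*z
tr(b^-2 a^2 b a^-1 b a^-1 b a) = tr(b^-1 a^2 b a^-1 b a^-1 b a) * tr(b) - tr(b^-1 a^2 b a^-1 b a^-1 b a b) = x^4*y^4*z - x^5*y^3 - x^3*y^5 - 3*x^3*y^3*z^2 + x^4*y^2*z + 2*x^2*y^4*z + 3*x^2*y^2*z^3 + x^5*y + 5*x^3*y^3 + x^3*y*z^2 - x*y^3*z^2 - x*y*z^4 - x^4*z - 9*x^2*y^2*z - x^2*z^3 - 4*x^3*y + 3*x*y*z^2 + 5*x^2*z + y^2*z + z^3 - 3*z
use: tr(a^-1 b a^-1 b a^-1 b^-2 a^2 b) = tr(b^-2 a^2 b a^-1 b a^-1 b) * tr(a) - tr(b^-2 a^2 b a^-1 b a^-1 b a) = -x^4*y^4*z + x^5*y^3 + x^3*y^5 + 3*x^3*y^3*z^2 - 2*x^4*y^2*z - 2*x^2*y^4*z - 3*x^2*y^2*z^3 - 4*x^3*y^3 + x^3*y*z^2 + x*y^3*z^2 + x*y*z^4 + 8*x^2*y^2*z - 3*x*y*z^2 - x^2*z - y^2*z - z^3 + x*y + 3*z
tr(b^-1 a^-1 b a^-1 b a^-1 b^-2 a^2) = tr(a^-1 b a^-1 b a^-1 b^-2 a^2) * tr(b) - tr(a^-1 b a^-1 b a^-1 b^-2 a^2 b) = x^4*y^4*z - x^5*y^3 - x^3*y^5 - 3*x^3*y^3*z^2 + 2*x^4*y^2*z + x^2*y^4*z + 3*x^2*y^2*z^3 + 5*x^3*y^3 - x^3*y*z^2 + x*y^5 + x*y^3*z^2 - x*y*z^4 - 9*x^2*y^2*z - y^4*z - y^2*z^3 - 4*x*y^3 + 3*x*y*z^2 + x^2*z + 5*y^2*z + z^3 - 3*z

x^4*y^4*z - x^5*y^3 - x^3*y^5 - 3*x^3*y^3*z^2 + 2*x^4*y^2*z + x^2*y^4*z + 3*x^2*y^2*z^3 + 5*x^3*y^3 - x^3*y*z^2 + x*y^5 + x*y^3*z^2 - x*y*z^4 - 9*x^2*y^2*z - y^4*z - y^2*z^3 - 4*x*y^3 + 3*x*y*z^2 + x^2*z + 5*y^2*z + z^3 - 3*z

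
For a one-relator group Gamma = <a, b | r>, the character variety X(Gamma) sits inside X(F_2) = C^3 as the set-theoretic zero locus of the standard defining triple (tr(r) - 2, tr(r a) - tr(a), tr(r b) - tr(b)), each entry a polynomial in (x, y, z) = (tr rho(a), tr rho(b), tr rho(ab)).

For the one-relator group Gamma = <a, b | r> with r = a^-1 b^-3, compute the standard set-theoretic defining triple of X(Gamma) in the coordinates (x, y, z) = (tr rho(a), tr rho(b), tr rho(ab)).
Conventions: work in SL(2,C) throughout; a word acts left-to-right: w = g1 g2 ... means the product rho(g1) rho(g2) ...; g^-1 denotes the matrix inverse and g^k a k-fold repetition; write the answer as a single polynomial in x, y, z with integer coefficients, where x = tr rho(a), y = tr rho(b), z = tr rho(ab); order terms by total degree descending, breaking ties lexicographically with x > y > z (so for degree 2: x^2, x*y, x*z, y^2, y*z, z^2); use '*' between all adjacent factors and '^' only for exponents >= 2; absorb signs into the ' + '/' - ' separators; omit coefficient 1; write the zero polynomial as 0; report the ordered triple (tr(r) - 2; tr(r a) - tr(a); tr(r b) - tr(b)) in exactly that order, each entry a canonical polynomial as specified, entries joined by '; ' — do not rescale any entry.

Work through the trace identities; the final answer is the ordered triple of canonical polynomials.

reduce: tr(a^-1) = tr(a) = x
tr(a^-1 b) = tr(b)*tr(a) - tr(b a)  (eliminate a^-1) = x*y - z
so tr(a^-1 b^-1) = tr(a^-1)*tr(b) - tr(a^-1 b)  (eliminate b^-1) = z
tr(b^-2 a^-1) = tr(a^-1 b^-1)*tr(b) - tr(a^-1)  (eliminate b^-1) = y*z - x
so tr(a^-1 b^-3) = tr(b^-2 a^-1)*tr(b) - tr(b^-2 a^-1 b)  (eliminate b^-1) = y^2*z - x*y - z
tr(b^-2) = tr(b^-1)*tr(b) - tr(1) = y^2 - 2
so tr(b^-3) = tr(b^-2)*tr(b) - tr(b^-1) = y^3 - 3*y
assemble the triple (tr(r) - 2; tr(r a) - x; tr(r b) - y)

y^2*z - x*y - z - 2; y^3 - x - 3*y; y*z - x - y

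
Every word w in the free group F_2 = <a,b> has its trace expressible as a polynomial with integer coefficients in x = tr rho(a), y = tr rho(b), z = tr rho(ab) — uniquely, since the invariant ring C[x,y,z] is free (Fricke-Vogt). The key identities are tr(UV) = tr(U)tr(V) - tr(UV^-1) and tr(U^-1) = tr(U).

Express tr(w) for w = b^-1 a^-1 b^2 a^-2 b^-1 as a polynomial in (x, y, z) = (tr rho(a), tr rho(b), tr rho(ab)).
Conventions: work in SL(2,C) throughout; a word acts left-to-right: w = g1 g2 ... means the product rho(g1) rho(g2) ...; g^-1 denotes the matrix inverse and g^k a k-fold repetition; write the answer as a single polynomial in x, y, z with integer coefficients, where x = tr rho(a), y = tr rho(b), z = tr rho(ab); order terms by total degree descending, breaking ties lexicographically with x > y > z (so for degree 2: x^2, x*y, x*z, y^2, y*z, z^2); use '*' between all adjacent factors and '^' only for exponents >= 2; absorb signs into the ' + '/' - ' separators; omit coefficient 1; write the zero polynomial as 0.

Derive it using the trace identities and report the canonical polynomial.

x^2*y^3*z - x^3*y^2 - x*y^4 - x*y^2*z^2 + x^3 + 4*x*y^2 - 3*x

trace(a^-1 b) = trace(b) * trace(a) - trace(b a)   [inverse elimination on a] = x*y - z
trace(b^2 a) = trace(b) * trace(a b) - trace(a)   [square of b] = y*z - x
trace(b^2) = trace(b) * trace(b) - trace(1)   [square of b] = y^2 - 2
trace(a b^2 a) = trace(a) * trace(b^2 a) - trace(b^2)   [square of a] = x*y*z - x^2 - y^2 + 2
trace(a b a b) = trace(a b) * trace(a b) - trace(1)   [split at a repeated a] = z^2 - 2
trace(a b a) = trace(a) * trace(b a) - trace(b)   [square of a] = x*z - y
trace(a b^2 a b) = trace(b) * trace(a b a b) - trace(a b a)   [square of b] = y*z^2 - x*z - y
trace(b^2 a b^-1 a) = trace(a b^2 a) * trace(b) - trace(a b^2 a b)   [inverse elimination on b] = x*y^2*z - x^2*y - y^3 - y*z^2 + x*z + 3*y
trace(b^-1 a^-1 b^2 a) = trace(b^2 a b^-1) * trace(a) - trace(b^2 a b^-1 a)   [inverse elimination on a] = -x*y^2*z + x^2*y + y^3 + y*z^2 - 3*y
trace(b^-1 a^-1 b^2 a^-1) = trace(b^-1 a^-1 b^2) * trace(a) - trace(b^-1 a^-1 b^2 a)   [inverse elimination on a] = x*y^2*z - y^3 - y*z^2 - x*z + 3*y
trace(a^-1 b^2) = trace(b^2) * trace(a) - trace(b^2 a)   [inverse elimination on a] = x*y^2 - y*z - x
trace(a^-1 b^2 a^-1) = trace(a^-1 b^2) * trace(a) - trace(a^-1 b^2 a)   [inverse elimination on a] = x^2*y^2 - x*y*z - x^2 - y^2 + 2
trace(a^-1 b^-2 a^-1 b^2) = trace(b^-1 a^-1 b^2 a^-1) * trace(b) - trace(b^-1 a^-1 b^2 a^-1 b)   [inverse elimination on b] = x*y^3*z - x^2*y^2 - y^4 - y^2*z^2 + x^2 + 4*y^2 - 2
trace(b^-1 a^-1 b^2 a^-2 b^-1) = trace(a^-1 b^-2 a^-1 b^2) * trace(a) - trace(a^-1 b^-2 a^-1 b^2 a)   [inverse elimination on a] = x^2*y^3*z - x^3*y^2 - x*y^4 - x*y^2*z^2 + x^3 + 4*x*y^2 - 3*x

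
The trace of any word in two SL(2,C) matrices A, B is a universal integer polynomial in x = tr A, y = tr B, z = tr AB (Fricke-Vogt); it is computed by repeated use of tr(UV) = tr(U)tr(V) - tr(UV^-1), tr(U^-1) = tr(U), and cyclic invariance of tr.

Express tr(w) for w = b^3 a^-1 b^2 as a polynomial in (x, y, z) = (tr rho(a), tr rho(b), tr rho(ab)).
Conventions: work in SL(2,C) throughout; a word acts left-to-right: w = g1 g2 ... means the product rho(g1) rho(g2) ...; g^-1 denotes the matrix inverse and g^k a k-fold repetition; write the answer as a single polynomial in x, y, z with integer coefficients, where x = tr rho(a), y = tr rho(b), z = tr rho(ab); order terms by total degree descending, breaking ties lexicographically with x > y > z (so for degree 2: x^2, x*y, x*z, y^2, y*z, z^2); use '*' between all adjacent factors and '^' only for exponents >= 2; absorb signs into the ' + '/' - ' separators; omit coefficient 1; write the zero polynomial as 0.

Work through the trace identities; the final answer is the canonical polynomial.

tr(b^2) = tr(b) tr(b) - tr(1)   [square of b] = y^2 - 2
tr(b^3) = tr(b) tr(b^2) - tr(b)   [square of b] = y^3 - 3*y
so tr(b^4) = tr(b) tr(b^3) - tr(b^2)   [square of b] = y^4 - 4*y^2 + 2
tr(b^5) = tr(b) tr(b^4) - tr(b^3)   [square of b] = y^5 - 5*y^3 + 5*y
so tr(b a b) = tr(b) tr(a b) - tr(a)   [square of b] = y*z - x
so tr(b a b^2) = tr(b) tr(b a b) - tr(b a)   [square of b] = y^2*z - x*y - z
reduce: tr(b^2 a b^2) = tr(b) tr(b a b^2) - tr(b a b)   [square of b] = y^3*z - x*y^2 - 2*y*z + x
reduce: tr(b^5 a) = tr(b) tr(b^2 a b^2) - tr(b^2 a b)   [square of b] = y^4*z - x*y^3 - 3*y^2*z + 2*x*y + z
tr(b^3 a^-1 b^2) = tr(b^5) tr(a) - tr(b^5 a)   [inverse elimination on a] = x*y^5 - y^4*z - 4*x*y^3 + 3*y^2*z + 3*x*y - z

x*y^5 - y^4*z - 4*x*y^3 + 3*y^2*z + 3*x*y - z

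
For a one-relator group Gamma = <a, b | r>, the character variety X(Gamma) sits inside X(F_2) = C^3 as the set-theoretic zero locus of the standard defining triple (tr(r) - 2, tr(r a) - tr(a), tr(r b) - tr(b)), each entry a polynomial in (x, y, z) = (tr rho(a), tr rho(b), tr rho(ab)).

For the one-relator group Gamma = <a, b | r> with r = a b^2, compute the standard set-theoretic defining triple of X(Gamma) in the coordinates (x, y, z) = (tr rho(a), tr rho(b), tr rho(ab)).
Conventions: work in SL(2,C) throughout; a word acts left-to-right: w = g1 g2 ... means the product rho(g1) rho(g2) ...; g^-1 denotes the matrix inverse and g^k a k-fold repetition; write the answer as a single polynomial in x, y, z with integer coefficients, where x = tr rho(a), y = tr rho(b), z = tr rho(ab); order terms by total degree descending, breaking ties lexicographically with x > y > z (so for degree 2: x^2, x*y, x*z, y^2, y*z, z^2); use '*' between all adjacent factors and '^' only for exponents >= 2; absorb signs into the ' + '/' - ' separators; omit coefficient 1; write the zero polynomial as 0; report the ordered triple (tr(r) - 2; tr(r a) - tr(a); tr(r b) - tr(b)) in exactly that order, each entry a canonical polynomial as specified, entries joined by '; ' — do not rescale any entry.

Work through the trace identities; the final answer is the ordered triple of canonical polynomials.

trace(a b^2) = trace(b)*trace(a b) - trace(a)   [square of b] = y*z - x
trace(b^2) = trace(b)*trace(b) - trace(1) = y^2 - 2
trace(a b^2 a) = trace(a)*trace(b^2 a) - trace(b^2) = x*y*z - x^2 - y^2 + 2
trace(a b^3) = trace(b)*trace(a b^2) - trace(a b)  (reduce the b square) = y^2*z - x*y - z
assemble the triple (trace(r) - 2; trace(r a) - x; trace(r b) - y)

y*z - x - 2; x*y*z - x^2 - y^2 - x + 2; y^2*z - x*y - y - z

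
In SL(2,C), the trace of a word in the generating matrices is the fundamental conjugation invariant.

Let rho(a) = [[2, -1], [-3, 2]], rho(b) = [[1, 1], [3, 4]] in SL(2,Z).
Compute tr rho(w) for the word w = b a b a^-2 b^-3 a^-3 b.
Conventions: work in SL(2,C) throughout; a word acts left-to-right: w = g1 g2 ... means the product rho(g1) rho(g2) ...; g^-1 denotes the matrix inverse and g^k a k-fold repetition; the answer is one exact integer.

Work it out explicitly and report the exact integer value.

626351

rho(b) = [[1, 1], [3, 4]]
... * rho(a) = [[2, -1], [-3, 2]]  ->  [[-1, 1], [-6, 5]]
... * rho(b) = [[1, 1], [3, 4]]  ->  [[2, 3], [9, 14]]
... * rho(a^-1) = [[2, 1], [3, 2]]  ->  [[13, 8], [60, 37]]
... * rho(a^-1) = [[2, 1], [3, 2]]  ->  [[50, 29], [231, 134]]
... * rho(b^-1) = [[4, -1], [-3, 1]]  ->  [[113, -21], [522, -97]]
... * rho(b^-1) = [[4, -1], [-3, 1]]  ->  [[515, -134], [2379, -619]]
... * rho(b^-1) = [[4, -1], [-3, 1]]  ->  [[2462, -649], [11373, -2998]]
... * rho(a^-1) = [[2, 1], [3, 2]]  ->  [[2977, 1164], [13752, 5377]]
... * rho(a^-1) = [[2, 1], [3, 2]]  ->  [[9446, 5305], [43635, 24506]]
... * rho(a^-1) = [[2, 1], [3, 2]]  ->  [[34807, 20056], [160788, 92647]]
... * rho(b) = [[1, 1], [3, 4]]  ->  [[94975, 115031], [438729, 531376]]
tr = 94975 + 531376 = 626351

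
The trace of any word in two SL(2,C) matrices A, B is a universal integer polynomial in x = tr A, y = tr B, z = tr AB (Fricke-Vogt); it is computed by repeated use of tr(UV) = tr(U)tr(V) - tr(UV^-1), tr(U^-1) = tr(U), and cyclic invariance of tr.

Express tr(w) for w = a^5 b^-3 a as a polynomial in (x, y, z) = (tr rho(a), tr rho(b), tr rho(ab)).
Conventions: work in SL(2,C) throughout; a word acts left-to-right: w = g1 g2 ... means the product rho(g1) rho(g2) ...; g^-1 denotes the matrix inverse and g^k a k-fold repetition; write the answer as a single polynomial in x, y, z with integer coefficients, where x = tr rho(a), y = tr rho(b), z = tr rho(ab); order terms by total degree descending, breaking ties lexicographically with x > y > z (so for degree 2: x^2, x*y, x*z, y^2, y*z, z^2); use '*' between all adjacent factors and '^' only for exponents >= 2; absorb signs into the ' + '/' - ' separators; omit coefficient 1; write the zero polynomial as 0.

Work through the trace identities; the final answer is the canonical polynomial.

x^6*y^3 - x^5*y^2*z - 2*x^6*y - 5*x^4*y^3 + x^5*z + 4*x^3*y^2*z + 11*x^4*y + 6*x^2*y^3 - 4*x^3*z - 3*x*y^2*z - 15*x^2*y - y^3 + 3*x*z + 3*y

reduce: trace(a^2) = trace(a) trace(a) - trace(1)  (reduce the a square) = x^2 - 2
reduce: trace(a^3) = trace(a) trace(a^2) - trace(a)  (reduce the a square) = x^3 - 3*x
so trace(a^4) = trace(a) trace(a^3) - trace(a^2)  (reduce the a square) = x^4 - 4*x^2 + 2
reduce: trace(a^5) = trace(a) trace(a^4) - trace(a^3)  (reduce the a square) = x^5 - 5*x^3 + 5*x
trace(a^6) = trace(a) trace(a^5) - trace(a^4)  (reduce the a square) = x^6 - 6*x^4 + 9*x^2 - 2
trace(b a^2) = trace(a) trace(b a) - trace(b)  (reduce the a square) = x*z - y
reduce: trace(a^2 b a) = trace(a) trace(b a^2) - trace(b a)  (reduce the a square) = x^2*z - x*y - z
reduce: trace(a b a^3) = trace(a) trace(a^2 b a) - trace(a^2 b)  (reduce the a square) = x^3*z - x^2*y - 2*x*z + y
trace(a^3 b a^2) = trace(a) trace(a b a^3) - trace(a b a^2)  (reduce the a square) = x^4*z - x^3*y - 3*x^2*z + 2*x*y + z
so trace(a^6 b) = trace(a) trace(a^3 b a^2) - trace(a^3 b a)  (reduce the a square) = x^5*z - x^4*y - 4*x^3*z + 3*x^2*y + 3*x*z - y
trace(a^6 b^-1) = trace(a^6) trace(b) - trace(a^6 b)  (eliminate b^-1) = x^6*y - x^5*z - 5*x^4*y + 4*x^3*z + 6*x^2*y - 3*x*z - y
reduce: trace(a^6 b^-2) = trace(a^6 b^-1) trace(b) - trace(a^6)  (eliminate b^-1) = x^6*y^2 - x^5*y*z - x^6 - 5*x^4*y^2 + 4*x^3*y*z + 6*x^4 + 6*x^2*y^2 - 3*x*y*z - 9*x^2 - y^2 + 2
reduce: trace(a^5 b^-3 a) = trace(a^6 b^-2) trace(b) - trace(a^6 b^-1)  (eliminate b^-1) = x^6*y^3 - x^5*y^2*z - 2*x^6*y - 5*x^4*y^3 + x^5*z + 4*x^3*y^2*z + 11*x^4*y + 6*x^2*y^3 - 4*x^3*z - 3*x*y^2*z - 15*x^2*y - y^3 + 3*x*z + 3*y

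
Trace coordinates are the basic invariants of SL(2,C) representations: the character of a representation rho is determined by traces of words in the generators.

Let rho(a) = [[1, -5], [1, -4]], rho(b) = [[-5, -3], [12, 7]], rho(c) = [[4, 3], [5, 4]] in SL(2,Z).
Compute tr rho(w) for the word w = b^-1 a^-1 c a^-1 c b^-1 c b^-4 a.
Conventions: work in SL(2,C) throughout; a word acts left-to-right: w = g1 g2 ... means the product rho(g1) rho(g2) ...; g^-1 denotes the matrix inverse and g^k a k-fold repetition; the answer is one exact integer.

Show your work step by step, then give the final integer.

rho(b^-1) = [[7, 3], [-12, -5]]
... * rho(a^-1) = [[-4, 5], [-1, 1]]  ->  [[-31, 38], [53, -65]]
... * rho(c) = [[4, 3], [5, 4]]  ->  [[66, 59], [-113, -101]]
... * rho(a^-1) = [[-4, 5], [-1, 1]]  ->  [[-323, 389], [553, -666]]
... * rho(c) = [[4, 3], [5, 4]]  ->  [[653, 587], [-1118, -1005]]
... * rho(b^-1) = [[7, 3], [-12, -5]]  ->  [[-2473, -976], [4234, 1671]]
... * rho(c) = [[4, 3], [5, 4]]  ->  [[-14772, -11323], [25291, 19386]]
... * rho(b^-1) = [[7, 3], [-12, -5]]  ->  [[32472, 12299], [-55595, -21057]]
... * rho(b^-1) = [[7, 3], [-12, -5]]  ->  [[79716, 35921], [-136481, -61500]]
... * rho(b^-1) = [[7, 3], [-12, -5]]  ->  [[126960, 59543], [-217367, -101943]]
... * rho(b^-1) = [[7, 3], [-12, -5]]  ->  [[174204, 83165], [-298253, -142386]]
... * rho(a) = [[1, -5], [1, -4]]  ->  [[257369, -1203680], [-440639, 2060809]]
tr = 257369 + 2060809 = 2318178

2318178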